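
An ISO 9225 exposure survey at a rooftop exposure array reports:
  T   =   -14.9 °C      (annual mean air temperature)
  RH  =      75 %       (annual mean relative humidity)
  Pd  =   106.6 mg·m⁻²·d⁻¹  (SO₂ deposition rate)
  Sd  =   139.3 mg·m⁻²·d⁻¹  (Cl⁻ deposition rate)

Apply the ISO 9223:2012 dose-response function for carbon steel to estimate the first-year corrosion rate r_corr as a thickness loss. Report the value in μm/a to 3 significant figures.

r_corr = 16.4 μm/a

carbon steel: T≤10 °C ⇒ hinge +0.150·(-14.9−10) = -3.7350
  SO₂ term: 1.77·106.6^0.52·exp(0.02·75-3.7350) = 2.147
  Sd branch = 0.102·Sd^0.62·e^(0.033·RH+0.04·T) = 14.25 μm/a
  r_corr = 2.147 + 14.25 = 16.4 μm/a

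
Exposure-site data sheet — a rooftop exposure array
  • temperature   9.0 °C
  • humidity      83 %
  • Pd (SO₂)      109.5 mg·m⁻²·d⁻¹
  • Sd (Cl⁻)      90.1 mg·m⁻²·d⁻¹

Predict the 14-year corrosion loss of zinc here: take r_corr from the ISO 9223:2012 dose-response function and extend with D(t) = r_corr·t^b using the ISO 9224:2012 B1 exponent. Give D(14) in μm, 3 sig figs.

D(14) = 46.3 μm

zinc: T≤10 °C ⇒ hinge +0.038·(9.0−10) = -0.0380
  Pd branch = 0.0129·Pd^0.44·e^(0.046·RH+f) = 4.462 μm/a
  Cl⁻ term: 0.0175·90.1^0.57·exp(0.008·83+0.085·9.0) = 0.9503
  r_corr = 4.462 + 0.9503 = 5.413 μm/a
Long-term exponent b (ISO 9224 Table 2, B1) = 0.813
  D(14) = 5.413 × 14^0.813 = 5.413 × 8.547 = 46.26 μm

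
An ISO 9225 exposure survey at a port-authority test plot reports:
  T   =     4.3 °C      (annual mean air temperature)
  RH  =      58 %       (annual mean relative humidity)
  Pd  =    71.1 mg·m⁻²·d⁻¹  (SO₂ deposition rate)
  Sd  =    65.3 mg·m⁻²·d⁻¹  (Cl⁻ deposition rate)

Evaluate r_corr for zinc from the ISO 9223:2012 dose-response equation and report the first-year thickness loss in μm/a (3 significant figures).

zinc: T≤10 °C ⇒ hinge +0.038·(4.3−10) = -0.2166
  Pd branch = 0.0129·Pd^0.44·e^(0.046·RH+f) = 0.9773 μm/a
  Cl⁻ term: 0.0175·65.3^0.57·exp(0.008·58+0.085·4.3) = 0.4343
  r_corr = 0.9773 + 0.4343 = 1.412 μm/a

r_corr = 1.41 μm/a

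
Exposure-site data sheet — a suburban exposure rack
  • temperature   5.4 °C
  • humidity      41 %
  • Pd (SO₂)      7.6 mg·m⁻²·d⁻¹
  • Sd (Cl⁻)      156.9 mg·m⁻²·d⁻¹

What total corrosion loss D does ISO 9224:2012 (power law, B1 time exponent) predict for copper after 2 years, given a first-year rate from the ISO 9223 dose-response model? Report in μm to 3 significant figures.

D(2) = 0.453 μm

copper: f(T) = +0.126·(T−10) [T≤10 °C] = -0.5796
  SO₂ term: 0.0053·7.6^0.26·exp(0.059·41-0.5796) = 0.05651
  Sd branch = 0.01025·Sd^0.27·e^(0.036·RH+0.049·T) = 0.2288 μm/a
  sum: 0.05651 + 0.2288 → r_corr = 0.2853 μm/a
Long-term exponent b (ISO 9224 Table 2, B1) = 0.667
  D(2) = 0.2853 × 2^0.667 = 0.2853 × 1.588 = 0.453 μm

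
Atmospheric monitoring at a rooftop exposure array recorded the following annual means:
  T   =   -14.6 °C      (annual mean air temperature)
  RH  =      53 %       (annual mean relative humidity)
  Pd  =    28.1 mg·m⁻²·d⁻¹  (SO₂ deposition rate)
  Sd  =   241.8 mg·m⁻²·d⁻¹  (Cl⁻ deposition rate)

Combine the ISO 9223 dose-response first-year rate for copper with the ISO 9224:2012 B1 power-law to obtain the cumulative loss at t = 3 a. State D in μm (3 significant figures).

D(3) = 0.336 μm

copper: T≤10 °C ⇒ hinge +0.126·(-14.6−10) = -3.0996
  SO₂ term: 0.0053·28.1^0.26·exp(0.059·53-3.0996) = 0.01297
  Sd branch = 0.01025·Sd^0.27·e^(0.036·RH+0.049·T) = 0.1487 μm/a
  sum: 0.01297 + 0.1487 → r_corr = 0.1616 μm/a
Power-law: D(3) = r_corr · 3^0.667
  D(3) = 0.1616 × 3^0.667 = 0.1616 × 2.081 = 0.3363 μm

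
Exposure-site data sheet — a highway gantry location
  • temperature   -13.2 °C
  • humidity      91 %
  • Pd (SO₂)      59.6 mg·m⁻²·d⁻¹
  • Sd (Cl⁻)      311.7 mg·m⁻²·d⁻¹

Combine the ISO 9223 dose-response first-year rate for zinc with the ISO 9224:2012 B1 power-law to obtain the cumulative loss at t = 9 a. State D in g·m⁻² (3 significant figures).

D(9) = 104 g·m⁻²

zinc: temperature factor f = +0.038·(-23.2) = -0.8816
  Pd branch = 0.0129·Pd^0.44·e^(0.046·RH+f) = 2.122 μm/a
  Cl⁻ term: 0.0175·311.7^0.57·exp(0.008·91+0.085·-13.2) = 0.3114
  sum: 2.122 + 0.3114 → r_corr = 2.434 μm/a
Long-term exponent b (ISO 9224 Table 2, B1) = 0.813
  D(9) = 2.434 × 9^0.813 = 2.434 × 5.968 = 14.52 μm
  Mass loss = 14.52 μm × 7.14 g/cm³ = 103.7 g·m⁻²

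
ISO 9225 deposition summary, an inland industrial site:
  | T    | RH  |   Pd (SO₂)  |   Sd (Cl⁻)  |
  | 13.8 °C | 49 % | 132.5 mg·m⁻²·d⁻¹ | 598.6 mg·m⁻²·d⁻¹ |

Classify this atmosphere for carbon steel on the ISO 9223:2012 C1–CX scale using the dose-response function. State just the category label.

C5

carbon steel: f(T) = -0.054·(T−10) [T>10 °C] = -0.2052
  sulphur-dioxide contribution → 48.75 μm/a
  chloride contribution → 47.03 μm/a
  ⇒ r_corr(carbon steel) = 95.79 μm/a
ISO 9223 Table 2 (carbon steel): 80 < 95.8 ≤ 200 μm/a ⇒ C5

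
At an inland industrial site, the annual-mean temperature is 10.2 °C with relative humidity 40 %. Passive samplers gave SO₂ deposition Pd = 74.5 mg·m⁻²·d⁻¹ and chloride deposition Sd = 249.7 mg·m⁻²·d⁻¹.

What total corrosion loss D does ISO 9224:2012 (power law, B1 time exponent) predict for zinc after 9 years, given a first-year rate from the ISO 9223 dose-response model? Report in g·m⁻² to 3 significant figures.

zinc: f(T) = -0.071·(T−10) [T>10 °C] = -0.0142
  sulphur-dioxide contribution → 0.5337 μm/a
  chloride contribution → 1.334 μm/a
  ⇒ r_corr(zinc) = 1.867 μm/a
Power-law: D(9) = r_corr · 9^0.813
  D(9) = 1.867 × 9^0.813 = 1.867 × 5.968 = 11.14 μm
  Mass loss = 11.14 μm × 7.14 g/cm³ = 79.57 g·m⁻²

D(9) = 79.6 g·m⁻²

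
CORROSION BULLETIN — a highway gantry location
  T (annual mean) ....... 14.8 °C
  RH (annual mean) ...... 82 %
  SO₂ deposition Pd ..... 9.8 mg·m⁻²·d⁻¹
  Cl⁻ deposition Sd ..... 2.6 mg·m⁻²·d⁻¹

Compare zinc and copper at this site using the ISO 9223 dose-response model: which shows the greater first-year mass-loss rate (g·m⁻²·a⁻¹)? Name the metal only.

zinc: temperature factor f = -0.071·(4.8) = -0.3408
  SO₂ term: 0.0129·9.8^0.44·exp(0.046·82-0.3408) = 1.089
  Cl⁻ term: 0.0175·2.6^0.57·exp(0.008·82+0.085·14.8) = 0.2046
  sum: 1.089 + 0.2046 → r_corr = 1.293 μm/a
  mass loss = 1.293 μm/a × 7.14 g/cm³ = 9.233 g·m⁻²·a⁻¹
copper: temperature factor f = -0.080·(4.8) = -0.3840
  SO₂ term: 0.0053·9.8^0.26·exp(0.059·82-0.3840) = 0.8248
  Sd branch = 0.01025·Sd^0.27·e^(0.036·RH+0.049·T) = 0.5245 μm/a
  r_corr = 0.8248 + 0.5245 = 1.349 μm/a
  mass loss = 1.349 μm/a × 8.96 g/cm³ = 12.09 g·m⁻²·a⁻¹
Ordering by g·m⁻²·a⁻¹: copper (12.1) > zinc (9.23)

copper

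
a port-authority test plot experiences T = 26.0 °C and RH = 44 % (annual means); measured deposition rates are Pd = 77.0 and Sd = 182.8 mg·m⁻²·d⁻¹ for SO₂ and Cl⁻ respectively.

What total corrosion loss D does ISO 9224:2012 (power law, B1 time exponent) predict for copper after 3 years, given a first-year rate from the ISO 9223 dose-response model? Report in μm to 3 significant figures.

D(3) = 1.64 μm

copper: T>10 °C ⇒ hinge -0.080·(26.0−10) = -1.2800
  sulphur-dioxide contribution → 0.06114 μm/a
  chloride contribution → 0.7289 μm/a
  total first-year rate 0.79 μm/a
Long-term exponent b (ISO 9224 Table 2, B1) = 0.667
  D(3) = 0.79 × 3^0.667 = 0.79 × 2.081 = 1.644 μm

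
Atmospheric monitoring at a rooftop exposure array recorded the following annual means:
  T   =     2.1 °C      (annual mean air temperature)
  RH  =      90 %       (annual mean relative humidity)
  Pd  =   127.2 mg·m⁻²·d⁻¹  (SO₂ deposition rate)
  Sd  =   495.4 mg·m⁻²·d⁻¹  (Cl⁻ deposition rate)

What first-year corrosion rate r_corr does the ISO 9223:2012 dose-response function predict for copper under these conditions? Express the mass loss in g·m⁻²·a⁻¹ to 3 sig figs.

r_corr = 26.4 g·m⁻²·a⁻¹

copper: T≤10 °C ⇒ hinge +0.126·(2.1−10) = -0.9954
  SO₂ term: 0.0053·127.2^0.26·exp(0.059·90-0.9954) = 1.397
  Cl⁻ term: 0.01025·495.4^0.27·exp(0.036·90+0.049·2.1) = 1.549
  sum: 1.397 + 1.549 → r_corr = 2.947 μm/a
Convert to mass loss: 2.947 μm/a × 8.96 g/cm³ = 26.4 g·m⁻²·a⁻¹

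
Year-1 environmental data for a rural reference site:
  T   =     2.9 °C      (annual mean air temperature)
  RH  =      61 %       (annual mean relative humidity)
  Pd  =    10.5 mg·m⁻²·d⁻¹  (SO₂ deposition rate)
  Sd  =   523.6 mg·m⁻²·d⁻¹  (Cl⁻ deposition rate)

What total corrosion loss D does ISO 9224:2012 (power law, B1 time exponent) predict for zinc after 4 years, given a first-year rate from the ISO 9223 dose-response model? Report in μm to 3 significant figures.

zinc: temperature factor f = +0.038·(-7.1) = -0.2698
  Pd branch = 0.0129·Pd^0.44·e^(0.046·RH+f) = 0.4585 μm/a
  Sd branch = 0.0175·Sd^0.57·e^(0.008·RH+0.085·T) = 1.294 μm/a
  sum: 0.4585 + 1.294 → r_corr = 1.752 μm/a
Long-term exponent b (ISO 9224 Table 2, B1) = 0.813
  D(4) = 1.752 × 4^0.813 = 1.752 × 3.087 = 5.409 μm

D(4) = 5.41 μm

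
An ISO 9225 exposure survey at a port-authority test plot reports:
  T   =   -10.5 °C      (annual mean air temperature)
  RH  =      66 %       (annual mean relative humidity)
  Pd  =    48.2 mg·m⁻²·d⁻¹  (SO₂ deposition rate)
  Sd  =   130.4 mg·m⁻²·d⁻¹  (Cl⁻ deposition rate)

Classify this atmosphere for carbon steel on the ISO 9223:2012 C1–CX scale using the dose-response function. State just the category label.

C2

carbon steel: f(T) = +0.150·(T−10) [T≤10 °C] = -3.0750
  Pd branch = 1.77·Pd^0.52·e^(0.02·RH+f) = 2.296 μm/a
  Cl⁻ term: 0.102·130.4^0.62·exp(0.033·66+0.04·-10.5) = 12.12
  r_corr = 2.296 + 12.12 = 14.42 μm/a
ISO 9223 Table 2 (carbon steel): 1.3 < 14.4 ≤ 25 μm/a ⇒ C2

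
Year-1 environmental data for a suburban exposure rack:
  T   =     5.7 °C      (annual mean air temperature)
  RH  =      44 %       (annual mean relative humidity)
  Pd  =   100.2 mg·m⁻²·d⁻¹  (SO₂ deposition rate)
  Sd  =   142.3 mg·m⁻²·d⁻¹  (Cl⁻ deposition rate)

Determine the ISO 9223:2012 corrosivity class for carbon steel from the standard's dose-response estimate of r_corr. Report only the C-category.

carbon steel: temperature factor f = +0.150·(-4.3) = -0.6450
  sulphur-dioxide contribution → 24.57 μm/a
  chloride contribution → 11.84 μm/a
  total first-year rate 36.41 μm/a
ISO 9223 Table 2 (carbon steel): 25 < 36.4 ≤ 50 μm/a ⇒ C3

C3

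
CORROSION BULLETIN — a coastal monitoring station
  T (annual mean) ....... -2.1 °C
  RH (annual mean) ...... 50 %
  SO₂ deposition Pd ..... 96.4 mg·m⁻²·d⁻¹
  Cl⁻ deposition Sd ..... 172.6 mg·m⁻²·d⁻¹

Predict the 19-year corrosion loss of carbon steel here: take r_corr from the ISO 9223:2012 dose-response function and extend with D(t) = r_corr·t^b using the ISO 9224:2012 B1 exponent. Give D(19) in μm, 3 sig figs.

D(19) = 94.8 μm

carbon steel: T≤10 °C ⇒ hinge +0.150·(-2.1−10) = -1.8150
  Pd branch = 1.77·Pd^0.52·e^(0.02·RH+f) = 8.428 μm/a
  Cl⁻ term: 0.102·172.6^0.62·exp(0.033·50+0.04·-2.1) = 11.9
  sum: 8.428 + 11.9 → r_corr = 20.33 μm/a
Power-law: D(19) = r_corr · 19^0.523
  D(19) = 20.33 × 19^0.523 = 20.33 × 4.664 = 94.83 μm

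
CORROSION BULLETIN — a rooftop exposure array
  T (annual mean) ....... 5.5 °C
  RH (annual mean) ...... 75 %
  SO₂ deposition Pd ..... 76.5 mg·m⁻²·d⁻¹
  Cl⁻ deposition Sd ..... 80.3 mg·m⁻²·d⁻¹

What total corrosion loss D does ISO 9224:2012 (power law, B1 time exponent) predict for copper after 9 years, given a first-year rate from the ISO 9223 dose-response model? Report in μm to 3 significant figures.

D(9) = 6.18 μm

copper: f(T) = +0.126·(T−10) [T≤10 °C] = -0.5670
  Pd branch = 0.0053·Pd^0.26·e^(0.059·RH+f) = 0.7754 μm/a
  Cl⁻ term: 0.01025·80.3^0.27·exp(0.036·75+0.049·5.5) = 0.6526
  sum: 0.7754 + 0.6526 → r_corr = 1.428 μm/a
Long-term exponent b (ISO 9224 Table 2, B1) = 0.667
  D(9) = 1.428 × 9^0.667 = 1.428 × 4.33 = 6.183 μm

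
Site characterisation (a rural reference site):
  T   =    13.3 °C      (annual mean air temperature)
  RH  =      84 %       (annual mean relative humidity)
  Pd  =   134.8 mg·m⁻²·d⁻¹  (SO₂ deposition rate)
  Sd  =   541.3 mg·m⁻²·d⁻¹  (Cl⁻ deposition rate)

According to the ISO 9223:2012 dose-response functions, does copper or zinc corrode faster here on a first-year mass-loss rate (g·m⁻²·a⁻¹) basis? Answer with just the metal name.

zinc

copper: T>10 °C ⇒ hinge -0.080·(13.3−10) = -0.2640
  sulphur-dioxide contribution → 2.069 μm/a
  chloride contribution → 2.214 μm/a
  ⇒ r_corr(copper) = 4.282 μm/a
  mass loss = 4.282 μm/a × 8.96 g/cm³ = 38.37 g·m⁻²·a⁻¹
zinc: T>10 °C ⇒ hinge -0.071·(13.3−10) = -0.2343
  sulphur-dioxide contribution → 4.207 μm/a
  chloride contribution → 3.836 μm/a
  total first-year rate 8.044 μm/a
  mass loss = 8.044 μm/a × 7.14 g/cm³ = 57.43 g·m⁻²·a⁻¹
Ordering by g·m⁻²·a⁻¹: zinc (57.4) > copper (38.4)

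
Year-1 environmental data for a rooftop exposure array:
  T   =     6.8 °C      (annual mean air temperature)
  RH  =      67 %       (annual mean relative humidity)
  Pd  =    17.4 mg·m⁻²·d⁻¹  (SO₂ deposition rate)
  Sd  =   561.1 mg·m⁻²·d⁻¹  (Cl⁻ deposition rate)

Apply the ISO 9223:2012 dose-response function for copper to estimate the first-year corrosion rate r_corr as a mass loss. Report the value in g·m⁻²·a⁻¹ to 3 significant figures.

r_corr = 11.4 g·m⁻²·a⁻¹

copper: temperature factor f = +0.126·(-3.2) = -0.4032
  sulphur-dioxide contribution → 0.3877 μm/a
  chloride contribution → 0.8814 μm/a
  total first-year rate 1.269 μm/a
Convert to mass loss: 1.269 μm/a × 8.96 g/cm³ = 11.37 g·m⁻²·a⁻¹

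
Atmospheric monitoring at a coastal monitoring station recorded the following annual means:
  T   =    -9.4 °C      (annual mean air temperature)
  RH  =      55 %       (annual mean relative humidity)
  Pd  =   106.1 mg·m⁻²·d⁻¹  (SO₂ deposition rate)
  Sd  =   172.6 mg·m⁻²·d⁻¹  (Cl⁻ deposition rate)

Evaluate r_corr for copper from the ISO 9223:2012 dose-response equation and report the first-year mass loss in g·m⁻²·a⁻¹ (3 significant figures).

copper: temperature factor f = +0.126·(-19.4) = -2.4444
  Pd branch = 0.0053·Pd^0.26·e^(0.059·RH+f) = 0.03969 μm/a
  Cl⁻ term: 0.01025·172.6^0.27·exp(0.036·55+0.049·-9.4) = 0.1882
  sum: 0.03969 + 0.1882 → r_corr = 0.2279 μm/a
Convert to mass loss: 0.2279 μm/a × 8.96 g/cm³ = 2.042 g·m⁻²·a⁻¹

r_corr = 2.04 g·m⁻²·a⁻¹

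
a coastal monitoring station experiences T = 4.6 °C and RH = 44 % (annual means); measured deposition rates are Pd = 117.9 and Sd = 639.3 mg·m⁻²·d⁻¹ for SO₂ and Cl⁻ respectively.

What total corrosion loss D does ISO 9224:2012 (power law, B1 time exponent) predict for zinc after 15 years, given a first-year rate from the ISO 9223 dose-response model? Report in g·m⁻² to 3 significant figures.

zinc: T≤10 °C ⇒ hinge +0.038·(4.6−10) = -0.2052
  sulphur-dioxide contribution → 0.6486 μm/a
  chloride contribution → 1.462 μm/a
  total first-year rate 2.111 μm/a
Power-law: D(15) = r_corr · 15^0.813
  D(15) = 2.111 × 15^0.813 = 2.111 × 9.04 = 19.08 μm
  Mass loss = 19.08 μm × 7.14 g/cm³ = 136.2 g·m⁻²

D(15) = 136 g·m⁻²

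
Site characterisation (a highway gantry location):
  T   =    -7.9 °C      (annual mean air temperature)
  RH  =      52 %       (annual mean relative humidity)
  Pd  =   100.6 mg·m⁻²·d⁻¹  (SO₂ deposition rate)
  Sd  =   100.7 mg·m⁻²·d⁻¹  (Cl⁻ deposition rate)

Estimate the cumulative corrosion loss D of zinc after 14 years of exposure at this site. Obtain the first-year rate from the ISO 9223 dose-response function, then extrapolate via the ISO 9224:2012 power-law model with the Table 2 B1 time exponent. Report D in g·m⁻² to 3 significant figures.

D(14) = 44.6 g·m⁻²

zinc: temperature factor f = +0.038·(-17.9) = -0.6802
  SO₂ term: 0.0129·100.6^0.44·exp(0.046·52-0.6802) = 0.5434
  Cl⁻ term: 0.0175·100.7^0.57·exp(0.008·52+0.085·-7.9) = 0.1878
  r_corr = 0.5434 + 0.1878 = 0.7313 μm/a
Long-term exponent b (ISO 9224 Table 2, B1) = 0.813
  D(14) = 0.7313 × 14^0.813 = 0.7313 × 8.547 = 6.25 μm
  Mass loss = 6.25 μm × 7.14 g/cm³ = 44.63 g·m⁻²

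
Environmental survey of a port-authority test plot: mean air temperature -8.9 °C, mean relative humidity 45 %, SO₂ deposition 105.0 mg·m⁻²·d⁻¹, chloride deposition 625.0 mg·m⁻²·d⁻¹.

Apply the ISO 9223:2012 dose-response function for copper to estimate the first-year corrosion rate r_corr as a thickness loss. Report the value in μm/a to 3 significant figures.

copper: f(T) = +0.126·(T−10) [T≤10 °C] = -2.3814
  Pd branch = 0.0053·Pd^0.26·e^(0.059·RH+f) = 0.02337 μm/a
  Sd branch = 0.01025·Sd^0.27·e^(0.036·RH+0.049·T) = 0.1904 μm/a
  r_corr = 0.02337 + 0.1904 = 0.2138 μm/a

r_corr = 0.214 μm/a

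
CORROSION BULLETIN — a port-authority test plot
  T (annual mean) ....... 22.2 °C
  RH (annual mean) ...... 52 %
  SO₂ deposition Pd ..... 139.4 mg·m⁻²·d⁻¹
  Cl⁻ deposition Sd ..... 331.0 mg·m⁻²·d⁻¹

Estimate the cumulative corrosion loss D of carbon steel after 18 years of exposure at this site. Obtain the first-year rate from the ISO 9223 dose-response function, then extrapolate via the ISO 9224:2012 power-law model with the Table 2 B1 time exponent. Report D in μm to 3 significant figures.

carbon steel: T>10 °C ⇒ hinge -0.054·(22.2−10) = -0.6588
  sulphur-dioxide contribution → 33.77 μm/a
  chloride contribution → 50.33 μm/a
  total first-year rate 84.1 μm/a
Long-term exponent b (ISO 9224 Table 2, B1) = 0.523
  D(18) = 84.1 × 18^0.523 = 84.1 × 4.534 = 381.3 μm

D(18) = 381 μm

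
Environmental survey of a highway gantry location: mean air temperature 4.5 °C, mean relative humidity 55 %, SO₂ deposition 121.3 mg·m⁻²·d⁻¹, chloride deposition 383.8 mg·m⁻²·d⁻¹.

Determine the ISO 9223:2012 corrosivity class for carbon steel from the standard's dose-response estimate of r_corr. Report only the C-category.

carbon steel: f(T) = +0.150·(T−10) [T≤10 °C] = -0.8250
  SO₂ term: 1.77·121.3^0.52·exp(0.02·55-0.8250) = 28.25
  Cl⁻ term: 0.102·383.8^0.62·exp(0.033·55+0.04·4.5) = 30
  sum: 28.25 + 30 → r_corr = 58.25 μm/a
ISO 9223 Table 2 (carbon steel): 50 < 58.3 ≤ 80 μm/a ⇒ C4

C4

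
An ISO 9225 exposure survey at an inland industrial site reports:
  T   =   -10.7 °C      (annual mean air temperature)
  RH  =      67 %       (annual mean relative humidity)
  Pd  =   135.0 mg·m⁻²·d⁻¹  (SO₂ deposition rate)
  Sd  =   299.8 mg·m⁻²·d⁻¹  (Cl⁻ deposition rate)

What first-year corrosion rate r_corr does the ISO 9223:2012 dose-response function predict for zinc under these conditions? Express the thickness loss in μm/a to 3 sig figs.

r_corr = 1.42 μm/a

zinc: f(T) = +0.038·(T−10) [T≤10 °C] = -0.7866
  sulphur-dioxide contribution → 1.109 μm/a
  chloride contribution → 0.3109 μm/a
  total first-year rate 1.42 μm/a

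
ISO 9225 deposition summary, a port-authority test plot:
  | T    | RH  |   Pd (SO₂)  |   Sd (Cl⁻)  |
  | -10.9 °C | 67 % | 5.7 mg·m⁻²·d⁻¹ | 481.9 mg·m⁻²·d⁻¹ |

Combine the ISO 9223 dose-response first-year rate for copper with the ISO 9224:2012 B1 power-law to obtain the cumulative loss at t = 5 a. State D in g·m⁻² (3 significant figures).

D(5) = 10.1 g·m⁻²

copper: T≤10 °C ⇒ hinge +0.126·(-10.9−10) = -2.6334
  SO₂ term: 0.0053·5.7^0.26·exp(0.059·67-2.6334) = 0.03118
  Cl⁻ term: 0.01025·481.9^0.27·exp(0.036·67+0.049·-10.9) = 0.3554
  sum: 0.03118 + 0.3554 → r_corr = 0.3866 μm/a
Long-term exponent b (ISO 9224 Table 2, B1) = 0.667
  D(5) = 0.3866 × 5^0.667 = 0.3866 × 2.926 = 1.131 μm
  Mass loss = 1.131 μm × 8.96 g/cm³ = 10.13 g·m⁻²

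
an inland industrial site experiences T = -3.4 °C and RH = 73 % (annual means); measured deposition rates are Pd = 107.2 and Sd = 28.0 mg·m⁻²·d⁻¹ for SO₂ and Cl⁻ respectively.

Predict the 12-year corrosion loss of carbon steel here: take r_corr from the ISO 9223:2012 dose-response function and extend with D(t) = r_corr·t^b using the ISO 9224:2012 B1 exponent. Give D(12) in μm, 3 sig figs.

D(12) = 71.3 μm

carbon steel: f(T) = +0.150·(T−10) [T≤10 °C] = -2.0100
  sulphur-dioxide contribution → 11.61 μm/a
  chloride contribution → 7.816 μm/a
  total first-year rate 19.43 μm/a
ISO 9224: D(t) = r_corr · t^b with b = 0.523 (carbon steel, B1)
  D(12) = 19.43 × 12^0.523 = 19.43 × 3.668 = 71.25 μm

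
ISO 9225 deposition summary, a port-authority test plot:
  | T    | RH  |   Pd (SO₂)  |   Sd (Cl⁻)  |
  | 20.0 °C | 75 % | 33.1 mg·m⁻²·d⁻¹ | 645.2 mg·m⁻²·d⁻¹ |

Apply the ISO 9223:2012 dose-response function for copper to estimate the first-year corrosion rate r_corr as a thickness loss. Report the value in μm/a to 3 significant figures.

r_corr = 2.83 μm/a

copper: T>10 °C ⇒ hinge -0.080·(20.0−10) = -0.8000
  sulphur-dioxide contribution → 0.494 μm/a
  chloride contribution → 2.331 μm/a
  ⇒ r_corr(copper) = 2.825 μm/a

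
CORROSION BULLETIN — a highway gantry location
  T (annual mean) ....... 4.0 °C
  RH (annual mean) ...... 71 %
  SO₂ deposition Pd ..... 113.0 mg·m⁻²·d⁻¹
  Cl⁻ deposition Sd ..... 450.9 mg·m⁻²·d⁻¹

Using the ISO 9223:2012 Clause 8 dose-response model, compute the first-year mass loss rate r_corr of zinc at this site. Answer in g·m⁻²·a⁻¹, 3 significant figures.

zinc: T≤10 °C ⇒ hinge +0.038·(4.0−10) = -0.2280
  sulphur-dioxide contribution → 2.154 μm/a
  chloride contribution → 1.413 μm/a
  total first-year rate 3.568 μm/a
Convert to mass loss: 3.568 μm/a × 7.14 g/cm³ = 25.47 g·m⁻²·a⁻¹

r_corr = 25.5 g·m⁻²·a⁻¹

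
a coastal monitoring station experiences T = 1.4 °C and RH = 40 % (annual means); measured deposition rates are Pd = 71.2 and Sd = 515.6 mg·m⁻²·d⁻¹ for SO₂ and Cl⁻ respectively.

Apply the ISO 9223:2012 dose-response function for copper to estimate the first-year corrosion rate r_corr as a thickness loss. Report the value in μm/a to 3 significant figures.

copper: T≤10 °C ⇒ hinge +0.126·(1.4−10) = -1.0836
  SO₂ term: 0.0053·71.2^0.26·exp(0.059·40-1.0836) = 0.05758
  Sd branch = 0.01025·Sd^0.27·e^(0.036·RH+0.049·T) = 0.2502 μm/a
  sum: 0.05758 + 0.2502 → r_corr = 0.3077 μm/a

r_corr = 0.308 μm/a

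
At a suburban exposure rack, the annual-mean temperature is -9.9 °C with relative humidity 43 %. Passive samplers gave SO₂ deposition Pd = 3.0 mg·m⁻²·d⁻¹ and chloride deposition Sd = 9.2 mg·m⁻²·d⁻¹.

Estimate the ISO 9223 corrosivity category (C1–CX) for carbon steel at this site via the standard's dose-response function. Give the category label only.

C2

carbon steel: temperature factor f = +0.150·(-19.9) = -2.9850
  SO₂ term: 1.77·3.0^0.52·exp(0.02·43-2.9850) = 0.3743
  Cl⁻ term: 0.102·9.2^0.62·exp(0.033·43+0.04·-9.9) = 1.123
  r_corr = 0.3743 + 1.123 = 1.497 μm/a
Category bounds: 1.3…25 μm/a bracket r_corr ⇒ C2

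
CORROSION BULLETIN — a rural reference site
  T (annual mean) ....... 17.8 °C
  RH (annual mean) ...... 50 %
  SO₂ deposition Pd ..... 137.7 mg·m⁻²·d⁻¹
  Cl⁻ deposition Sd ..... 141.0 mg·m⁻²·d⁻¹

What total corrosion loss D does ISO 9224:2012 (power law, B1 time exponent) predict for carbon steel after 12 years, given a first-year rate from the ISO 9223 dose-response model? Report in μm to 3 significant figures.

carbon steel: f(T) = -0.054·(T−10) [T>10 °C] = -0.4212
  SO₂ term: 1.77·137.7^0.52·exp(0.02·50-0.4212) = 40.89
  Cl⁻ term: 0.102·141.0^0.62·exp(0.033·50+0.04·17.8) = 23.28
  sum: 40.89 + 23.28 → r_corr = 64.16 μm/a
Long-term exponent b (ISO 9224 Table 2, B1) = 0.523
  D(12) = 64.16 × 12^0.523 = 64.16 × 3.668 = 235.3 μm

D(12) = 235 μm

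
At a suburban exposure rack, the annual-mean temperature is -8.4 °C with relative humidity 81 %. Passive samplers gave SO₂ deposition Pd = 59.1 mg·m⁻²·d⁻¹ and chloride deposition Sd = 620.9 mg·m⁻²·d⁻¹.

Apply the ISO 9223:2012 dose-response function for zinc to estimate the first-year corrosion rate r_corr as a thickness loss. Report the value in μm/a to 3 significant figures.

zinc: T≤10 °C ⇒ hinge +0.038·(-8.4−10) = -0.6992
  Pd branch = 0.0129·Pd^0.44·e^(0.046·RH+f) = 1.602 μm/a
  Cl⁻ term: 0.0175·620.9^0.57·exp(0.008·81+0.085·-8.4) = 0.6403
  r_corr = 1.602 + 0.6403 = 2.242 μm/a

r_corr = 2.24 μm/a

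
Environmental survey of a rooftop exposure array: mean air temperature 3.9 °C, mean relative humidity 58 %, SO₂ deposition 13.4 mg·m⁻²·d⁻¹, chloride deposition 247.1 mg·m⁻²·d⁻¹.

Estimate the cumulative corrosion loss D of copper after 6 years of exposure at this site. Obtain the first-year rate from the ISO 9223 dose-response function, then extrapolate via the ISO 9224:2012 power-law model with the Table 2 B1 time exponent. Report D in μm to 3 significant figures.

copper: temperature factor f = +0.126·(-6.1) = -0.7686
  sulphur-dioxide contribution → 0.1478 μm/a
  chloride contribution → 0.4432 μm/a
  ⇒ r_corr(copper) = 0.591 μm/a
Long-term exponent b (ISO 9224 Table 2, B1) = 0.667
  D(6) = 0.591 × 6^0.667 = 0.591 × 3.304 = 1.953 μm

D(6) = 1.95 μm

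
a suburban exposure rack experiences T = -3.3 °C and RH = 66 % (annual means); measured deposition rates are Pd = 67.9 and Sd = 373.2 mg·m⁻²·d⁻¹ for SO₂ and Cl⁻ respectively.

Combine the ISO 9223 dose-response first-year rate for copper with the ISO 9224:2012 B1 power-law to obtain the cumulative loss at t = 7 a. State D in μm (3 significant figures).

copper: temperature factor f = +0.126·(-13.3) = -1.6758
  SO₂ term: 0.0053·67.9^0.26·exp(0.059·66-1.6758) = 0.1459
  Cl⁻ term: 0.01025·373.2^0.27·exp(0.036·66+0.049·-3.3) = 0.4643
  r_corr = 0.1459 + 0.4643 = 0.6102 μm/a
Long-term exponent b (ISO 9224 Table 2, B1) = 0.667
  D(7) = 0.6102 × 7^0.667 = 0.6102 × 3.662 = 2.234 μm

D(7) = 2.23 μm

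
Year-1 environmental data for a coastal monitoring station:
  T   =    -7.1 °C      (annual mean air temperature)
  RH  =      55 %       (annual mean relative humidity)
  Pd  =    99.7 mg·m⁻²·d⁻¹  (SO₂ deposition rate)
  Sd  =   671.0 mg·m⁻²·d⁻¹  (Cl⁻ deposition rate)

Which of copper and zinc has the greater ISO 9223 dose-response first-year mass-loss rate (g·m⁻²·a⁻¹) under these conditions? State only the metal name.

zinc

copper: f(T) = +0.126·(T−10) [T≤10 °C] = -2.1546
  SO₂ term: 0.0053·99.7^0.26·exp(0.059·55-2.1546) = 0.05218
  Sd branch = 0.01025·Sd^0.27·e^(0.036·RH+0.049·T) = 0.3039 μm/a
  r_corr = 0.05218 + 0.3039 = 0.3561 μm/a
  mass loss = 0.3561 μm/a × 8.96 g/cm³ = 3.191 g·m⁻²·a⁻¹
zinc: T≤10 °C ⇒ hinge +0.038·(-7.1−10) = -0.6498
  Pd branch = 0.0129·Pd^0.44·e^(0.046·RH+f) = 0.6406 μm/a
  Cl⁻ term: 0.0175·671.0^0.57·exp(0.008·55+0.085·-7.1) = 0.6071
  r_corr = 0.6406 + 0.6071 = 1.248 μm/a
  mass loss = 1.248 μm/a × 7.14 g/cm³ = 8.908 g·m⁻²·a⁻¹
Ordering by g·m⁻²·a⁻¹: zinc (8.91) > copper (3.19)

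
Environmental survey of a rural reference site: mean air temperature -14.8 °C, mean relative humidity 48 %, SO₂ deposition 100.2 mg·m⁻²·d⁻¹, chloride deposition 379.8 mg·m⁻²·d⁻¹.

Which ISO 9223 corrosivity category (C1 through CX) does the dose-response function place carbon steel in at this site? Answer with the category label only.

carbon steel: T≤10 °C ⇒ hinge +0.150·(-14.8−10) = -3.7200
  SO₂ term: 1.77·100.2^0.52·exp(0.02·48-3.7200) = 1.23
  Cl⁻ term: 0.102·379.8^0.62·exp(0.033·48+0.04·-14.8) = 10.93
  sum: 1.23 + 10.93 → r_corr = 12.16 μm/a
Category bounds: 1.3…25 μm/a bracket r_corr ⇒ C2

C2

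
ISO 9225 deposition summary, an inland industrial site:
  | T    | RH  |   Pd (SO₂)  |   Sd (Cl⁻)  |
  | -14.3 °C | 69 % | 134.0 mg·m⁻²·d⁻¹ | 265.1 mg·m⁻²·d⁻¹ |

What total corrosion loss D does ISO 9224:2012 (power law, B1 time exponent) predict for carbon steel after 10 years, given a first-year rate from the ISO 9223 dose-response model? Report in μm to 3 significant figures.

D(10) = 67.3 μm

carbon steel: f(T) = +0.150·(T−10) [T≤10 °C] = -3.6450
  Pd branch = 1.77·Pd^0.52·e^(0.02·RH+f) = 2.346 μm/a
  Sd branch = 0.102·Sd^0.62·e^(0.033·RH+0.04·T) = 17.85 μm/a
  sum: 2.346 + 17.85 → r_corr = 20.19 μm/a
Long-term exponent b (ISO 9224 Table 2, B1) = 0.523
  D(10) = 20.19 × 10^0.523 = 20.19 × 3.334 = 67.33 μm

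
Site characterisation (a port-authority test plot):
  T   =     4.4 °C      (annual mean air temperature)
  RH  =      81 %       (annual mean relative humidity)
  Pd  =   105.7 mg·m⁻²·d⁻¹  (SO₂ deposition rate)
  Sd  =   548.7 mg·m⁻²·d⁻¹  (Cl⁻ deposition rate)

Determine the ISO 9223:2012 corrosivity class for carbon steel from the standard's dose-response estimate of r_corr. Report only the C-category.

carbon steel: f(T) = +0.150·(T−10) [T≤10 °C] = -0.8400
  sulphur-dioxide contribution → 43.58 μm/a
  chloride contribution → 87.96 μm/a
  total first-year rate 131.5 μm/a
ISO 9223 Table 2 (carbon steel): 80 < 132 ≤ 200 μm/a ⇒ C5

C5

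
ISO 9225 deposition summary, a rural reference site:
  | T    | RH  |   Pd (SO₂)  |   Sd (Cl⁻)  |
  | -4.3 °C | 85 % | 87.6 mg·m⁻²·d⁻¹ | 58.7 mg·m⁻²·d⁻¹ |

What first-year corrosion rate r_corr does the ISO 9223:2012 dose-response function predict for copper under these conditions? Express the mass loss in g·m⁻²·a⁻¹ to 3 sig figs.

copper: temperature factor f = +0.126·(-14.3) = -1.8018
  sulphur-dioxide contribution → 0.4215 μm/a
  chloride contribution → 0.5317 μm/a
  ⇒ r_corr(copper) = 0.9532 μm/a
Convert to mass loss: 0.9532 μm/a × 8.96 g/cm³ = 8.541 g·m⁻²·a⁻¹

r_corr = 8.54 g·m⁻²·a⁻¹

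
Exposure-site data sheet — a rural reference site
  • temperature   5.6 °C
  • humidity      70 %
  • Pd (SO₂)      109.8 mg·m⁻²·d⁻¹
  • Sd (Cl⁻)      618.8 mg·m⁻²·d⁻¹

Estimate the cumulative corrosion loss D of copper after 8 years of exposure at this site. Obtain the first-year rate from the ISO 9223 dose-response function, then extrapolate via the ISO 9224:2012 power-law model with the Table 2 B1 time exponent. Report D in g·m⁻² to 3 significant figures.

copper: f(T) = +0.126·(T−10) [T≤10 °C] = -0.5544
  Pd branch = 0.0053·Pd^0.26·e^(0.059·RH+f) = 0.6422 μm/a
  Sd branch = 0.01025·Sd^0.27·e^(0.036·RH+0.049·T) = 0.9507 μm/a
  sum: 0.6422 + 0.9507 → r_corr = 1.593 μm/a
Long-term exponent b (ISO 9224 Table 2, B1) = 0.667
  D(8) = 1.593 × 8^0.667 = 1.593 × 4.003 = 6.376 μm
  Mass loss = 6.376 μm × 8.96 g/cm³ = 57.13 g·m⁻²

D(8) = 57.1 g·m⁻²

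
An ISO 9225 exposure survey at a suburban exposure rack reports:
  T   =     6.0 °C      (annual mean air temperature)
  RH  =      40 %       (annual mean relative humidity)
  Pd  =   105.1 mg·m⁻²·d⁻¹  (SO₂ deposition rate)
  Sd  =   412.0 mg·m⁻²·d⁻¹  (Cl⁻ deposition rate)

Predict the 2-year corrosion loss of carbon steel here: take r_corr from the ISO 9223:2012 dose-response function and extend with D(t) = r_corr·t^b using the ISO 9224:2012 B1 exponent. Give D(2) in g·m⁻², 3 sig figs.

carbon steel: T≤10 °C ⇒ hinge +0.150·(6.0−10) = -0.6000
  SO₂ term: 1.77·105.1^0.52·exp(0.02·40-0.6000) = 24.33
  Sd branch = 0.102·Sd^0.62·e^(0.033·RH+0.04·T) = 20.29 μm/a
  r_corr = 24.33 + 20.29 = 44.62 μm/a
ISO 9224: D(t) = r_corr · t^b with b = 0.523 (carbon steel, B1)
  D(2) = 44.62 × 2^0.523 = 44.62 × 1.437 = 64.11 μm
  Mass loss = 64.11 μm × 7.85 g/cm³ = 503.3 g·m⁻²

D(2) = 503 g·m⁻²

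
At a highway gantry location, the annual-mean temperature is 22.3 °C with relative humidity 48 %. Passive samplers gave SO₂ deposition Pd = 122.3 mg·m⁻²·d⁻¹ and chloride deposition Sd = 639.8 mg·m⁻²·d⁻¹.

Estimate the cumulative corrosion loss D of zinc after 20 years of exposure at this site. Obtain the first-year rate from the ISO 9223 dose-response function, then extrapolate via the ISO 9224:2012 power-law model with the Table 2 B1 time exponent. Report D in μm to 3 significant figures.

D(20) = 82.3 μm

zinc: f(T) = -0.071·(T−10) [T>10 °C] = -0.8733
  sulphur-dioxide contribution → 0.4062 μm/a
  chloride contribution → 6.799 μm/a
  ⇒ r_corr(zinc) = 7.205 μm/a
Long-term exponent b (ISO 9224 Table 2, B1) = 0.813
  D(20) = 7.205 × 20^0.813 = 7.205 × 11.42 = 82.3 μm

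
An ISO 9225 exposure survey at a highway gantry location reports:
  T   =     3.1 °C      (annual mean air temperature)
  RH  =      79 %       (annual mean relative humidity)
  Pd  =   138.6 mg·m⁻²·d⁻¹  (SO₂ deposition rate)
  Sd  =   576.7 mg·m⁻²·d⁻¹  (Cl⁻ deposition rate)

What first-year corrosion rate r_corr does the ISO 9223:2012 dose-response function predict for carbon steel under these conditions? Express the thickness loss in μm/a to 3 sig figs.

r_corr = 120 μm/a

carbon steel: f(T) = +0.150·(T−10) [T≤10 °C] = -1.0350
  SO₂ term: 1.77·138.6^0.52·exp(0.02·79-1.0350) = 39.66
  Cl⁻ term: 0.102·576.7^0.62·exp(0.033·79+0.04·3.1) = 80.62
  r_corr = 39.66 + 80.62 = 120.3 μm/a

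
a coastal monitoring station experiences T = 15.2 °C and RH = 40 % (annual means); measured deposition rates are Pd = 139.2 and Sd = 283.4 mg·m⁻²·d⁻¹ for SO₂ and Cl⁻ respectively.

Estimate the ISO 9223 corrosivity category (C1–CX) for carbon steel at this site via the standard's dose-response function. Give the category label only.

C4

carbon steel: f(T) = -0.054·(T−10) [T>10 °C] = -0.2808
  SO₂ term: 1.77·139.2^0.52·exp(0.02·40-0.2808) = 38.74
  Cl⁻ term: 0.102·283.4^0.62·exp(0.033·40+0.04·15.2) = 23.25
  sum: 38.74 + 23.25 → r_corr = 61.99 μm/a
Category bounds: 50…80 μm/a bracket r_corr ⇒ C4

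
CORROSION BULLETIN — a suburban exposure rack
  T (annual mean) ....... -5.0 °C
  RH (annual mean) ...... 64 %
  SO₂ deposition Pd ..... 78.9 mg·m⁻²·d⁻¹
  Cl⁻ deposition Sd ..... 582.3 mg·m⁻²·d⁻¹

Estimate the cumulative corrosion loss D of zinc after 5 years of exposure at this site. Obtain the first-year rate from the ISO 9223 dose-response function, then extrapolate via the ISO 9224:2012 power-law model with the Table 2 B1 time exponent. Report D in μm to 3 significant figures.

D(5) = 6.17 μm

zinc: f(T) = +0.038·(T−10) [T≤10 °C] = -0.5700
  sulphur-dioxide contribution → 0.9469 μm/a
  chloride contribution → 0.7194 μm/a
  ⇒ r_corr(zinc) = 1.666 μm/a
Power-law: D(5) = r_corr · 5^0.813
  D(5) = 1.666 × 5^0.813 = 1.666 × 3.701 = 6.166 μm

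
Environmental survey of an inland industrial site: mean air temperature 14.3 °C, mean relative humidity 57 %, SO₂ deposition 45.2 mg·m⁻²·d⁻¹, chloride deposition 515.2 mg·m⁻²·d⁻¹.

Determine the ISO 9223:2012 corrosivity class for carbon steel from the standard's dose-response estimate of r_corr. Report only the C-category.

C5

carbon steel: T>10 °C ⇒ hinge -0.054·(14.3−10) = -0.2322
  Pd branch = 1.77·Pd^0.52·e^(0.02·RH+f) = 31.83 μm/a
  Sd branch = 0.102·Sd^0.62·e^(0.033·RH+0.04·T) = 56.93 μm/a
  r_corr = 31.83 + 56.93 = 88.77 μm/a
ISO 9223 Table 2 (carbon steel): 80 < 88.8 ≤ 200 μm/a ⇒ C5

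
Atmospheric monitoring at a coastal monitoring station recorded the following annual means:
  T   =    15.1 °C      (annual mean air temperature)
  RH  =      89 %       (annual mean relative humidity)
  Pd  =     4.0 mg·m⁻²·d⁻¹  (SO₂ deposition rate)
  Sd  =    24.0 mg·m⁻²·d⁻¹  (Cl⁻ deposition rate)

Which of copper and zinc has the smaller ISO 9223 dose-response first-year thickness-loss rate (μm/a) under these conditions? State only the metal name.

copper: temperature factor f = -0.080·(5.1) = -0.4080
  SO₂ term: 0.0053·4.0^0.26·exp(0.059·89-0.4080) = 0.9641
  Sd branch = 0.01025·Sd^0.27·e^(0.036·RH+0.049·T) = 1.248 μm/a
  sum: 0.9641 + 1.248 → r_corr = 2.212 μm/a
zinc: f(T) = -0.071·(T−10) [T>10 °C] = -0.3621
  SO₂ term: 0.0129·4.0^0.44·exp(0.046·89-0.3621) = 0.9914
  Sd branch = 0.0175·Sd^0.57·e^(0.008·RH+0.085·T) = 0.7878 μm/a
  sum: 0.9914 + 0.7878 → r_corr = 1.779 μm/a
Ordering by μm/a: copper (2.21) > zinc (1.78)

zinc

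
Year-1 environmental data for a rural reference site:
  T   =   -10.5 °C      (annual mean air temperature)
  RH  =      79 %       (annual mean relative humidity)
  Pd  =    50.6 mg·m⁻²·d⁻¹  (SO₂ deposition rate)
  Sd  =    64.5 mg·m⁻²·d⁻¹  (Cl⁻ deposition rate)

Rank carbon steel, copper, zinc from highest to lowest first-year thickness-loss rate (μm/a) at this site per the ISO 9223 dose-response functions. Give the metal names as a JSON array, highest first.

["carbon steel", "zinc", "copper"]

carbon steel: temperature factor f = +0.150·(-20.5) = -3.0750
  sulphur-dioxide contribution → 3.054 μm/a
  chloride contribution → 12.03 μm/a
  ⇒ r_corr(carbon steel) = 15.09 μm/a
copper: T≤10 °C ⇒ hinge +0.126·(-10.5−10) = -2.5830
  sulphur-dioxide contribution → 0.1174 μm/a
  chloride contribution → 0.3243 μm/a
  ⇒ r_corr(copper) = 0.4418 μm/a
zinc: T≤10 °C ⇒ hinge +0.038·(-10.5−10) = -0.7790
  sulphur-dioxide contribution → 1.26 μm/a
  chloride contribution → 0.145 μm/a
  total first-year rate 1.405 μm/a
Ordering by μm/a: carbon steel (15.1) > zinc (1.4) > copper (0.442)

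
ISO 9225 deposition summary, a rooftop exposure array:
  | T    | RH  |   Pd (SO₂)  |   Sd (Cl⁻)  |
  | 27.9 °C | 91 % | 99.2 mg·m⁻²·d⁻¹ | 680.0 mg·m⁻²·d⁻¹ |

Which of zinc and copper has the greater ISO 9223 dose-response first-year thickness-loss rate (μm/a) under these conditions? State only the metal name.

zinc: T>10 °C ⇒ hinge -0.071·(27.9−10) = -1.2709
  sulphur-dioxide contribution → 1.799 μm/a
  chloride contribution → 15.98 μm/a
  ⇒ r_corr(zinc) = 17.78 μm/a
copper: T>10 °C ⇒ hinge -0.080·(27.9−10) = -1.4320
  sulphur-dioxide contribution → 0.8978 μm/a
  chloride contribution → 6.194 μm/a
  ⇒ r_corr(copper) = 7.092 μm/a
Ordering by μm/a: zinc (17.8) > copper (7.09)

zinc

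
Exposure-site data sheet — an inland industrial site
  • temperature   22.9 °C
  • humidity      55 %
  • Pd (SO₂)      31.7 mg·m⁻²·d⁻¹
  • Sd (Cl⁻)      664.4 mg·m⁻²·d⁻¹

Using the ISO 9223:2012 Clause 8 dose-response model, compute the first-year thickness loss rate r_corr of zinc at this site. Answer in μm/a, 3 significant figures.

zinc: T>10 °C ⇒ hinge -0.071·(22.9−10) = -0.9159
  SO₂ term: 0.0129·31.7^0.44·exp(0.046·55-0.9159) = 0.2965
  Sd branch = 0.0175·Sd^0.57·e^(0.008·RH+0.085·T) = 7.732 μm/a
  sum: 0.2965 + 7.732 → r_corr = 8.028 μm/a

r_corr = 8.03 μm/a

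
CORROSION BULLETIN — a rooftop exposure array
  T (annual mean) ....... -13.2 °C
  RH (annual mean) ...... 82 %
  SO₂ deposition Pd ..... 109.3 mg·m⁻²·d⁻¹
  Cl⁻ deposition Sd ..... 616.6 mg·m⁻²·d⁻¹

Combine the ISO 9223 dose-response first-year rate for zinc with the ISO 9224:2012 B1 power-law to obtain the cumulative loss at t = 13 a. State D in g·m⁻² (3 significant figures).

D(13) = 130 g·m⁻²

zinc: temperature factor f = +0.038·(-23.2) = -0.8816
  Pd branch = 0.0129·Pd^0.44·e^(0.046·RH+f) = 1.832 μm/a
  Cl⁻ term: 0.0175·616.6^0.57·exp(0.008·82+0.085·-13.2) = 0.4275
  sum: 1.832 + 0.4275 → r_corr = 2.259 μm/a
Long-term exponent b (ISO 9224 Table 2, B1) = 0.813
  D(13) = 2.259 × 13^0.813 = 2.259 × 8.047 = 18.18 μm
  Mass loss = 18.18 μm × 7.14 g/cm³ = 129.8 g·m⁻²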